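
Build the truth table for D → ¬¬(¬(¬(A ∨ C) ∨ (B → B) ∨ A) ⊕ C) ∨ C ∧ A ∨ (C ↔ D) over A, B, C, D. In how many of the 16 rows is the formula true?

A | B | C | D || (A ∨ C) | ¬(A ∨ C) | (B → B) | (¬(A ∨ C) ∨ (B → B) ∨ A) | ¬(¬(A ∨ C) ∨ (B → B) ∨ A) | (C ∧ A) | (C ↔ D) | φ
T | T | T | T ||    T    |    F     |    T    |            T             |             F             |    T    |    T    | T
T | T | T | F ||    T    |    F     |    T    |            T             |             F             |    T    |    F    | T
T | T | F | T ||    T    |    F     |    T    |            T             |             F             |    F    |    F    | F
T | T | F | F ||    T    |    F     |    T    |            T             |             F             |    F    |    T    | T
T | F | T | T ||    T    |    F     |    T    |            T             |             F             |    T    |    T    | T
T | F | T | F ||    T    |    F     |    T    |            T             |             F             |    T    |    F    | T
T | F | F | T ||    T    |    F     |    T    |            T             |             F             |    F    |    F    | F
T | F | F | F ||    T    |    F     |    T    |            T             |             F             |    F    |    T    | T
F | T | T | T ||    T    |    F     |    T    |            T             |             F             |    F    |    T    | T
F | T | T | F ||    T    |    F     |    T    |            T             |             F             |    F    |    F    | T
F | T | F | T ||    F    |    T     |    T    |            T             |             F             |    F    |    F    | F
F | T | F | F ||    F    |    T     |    T    |            T             |             F             |    F    |    T    | T
F | F | T | T ||    T    |    F     |    T    |            T             |             F             |    F    |    T    | T
F | F | T | F ||    T    |    F     |    T    |            T             |             F             |    F    |    F    | T
F | F | F | T ||    F    |    T     |    T    |            T             |             F             |    F    |    F    | F
F | F | F | F ||    F    |    T     |    T    |            T             |             F             |    F    |    T    | T
The formula is true on 12 of the 16 rows.

12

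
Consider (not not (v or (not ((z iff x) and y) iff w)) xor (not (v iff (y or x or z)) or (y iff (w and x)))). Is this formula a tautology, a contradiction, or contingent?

x | y | z | w | v | φ
- | - | - | - | - | -
T | T | T | T | T | F
T | T | T | T | F | T
T | T | T | F | T | T
T | T | T | F | F | F
T | T | F | T | T | F
T | T | F | T | F | F
T | T | F | F | T | T
T | T | F | F | F | T
T | F | T | T | T | T
T | F | T | T | F | F
T | F | T | F | T | F
T | F | T | F | F | T
T | F | F | T | T | T
T | F | F | T | F | F
T | F | F | F | T | F
T | F | F | F | F | T
F | T | T | T | T | T
F | T | T | T | F | F
F | T | T | F | T | T
F | T | T | F | F | T
F | T | F | T | T | T
F | T | F | T | F | T
F | T | F | F | T | T
F | T | F | F | F | F
F | F | T | T | T | F
F | F | T | T | F | F
F | F | T | F | T | F
F | F | T | F | F | T
F | F | F | T | T | F
F | F | F | T | F | F
F | F | F | F | T | F
F | F | F | F | F | T
16 of 32 rows are T, so the formula is contingent.

contingent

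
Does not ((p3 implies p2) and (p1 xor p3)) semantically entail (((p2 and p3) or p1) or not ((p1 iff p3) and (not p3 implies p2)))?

p1 | p2 | p3 | φ | ψ
-- | -- | -- | - | -
1  | 1  | 1  | 1 | 1
1  | 1  | 0  | 0 | 1
1  | 0  | 1  | 1 | 1
1  | 0  | 0  | 0 | 1
0  | 1  | 1  | 0 | 1
0  | 1  | 0  | 1 | 0
0  | 0  | 1  | 1 | 1
0  | 0  | 0  | 1 | 1
At p1=0, p2=1, p3=0 we have φ true but ψ false, so φ does not entail ψ.

no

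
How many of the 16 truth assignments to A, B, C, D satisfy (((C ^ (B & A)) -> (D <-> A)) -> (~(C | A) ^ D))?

10

A  B  C  D     (B & A)  (C ^ (B & A))  (D <-> A)  ((C ^ (B & A)) -> (D <-> A))  (C | A)  ~(C | A)  (~(C | A) ^ D)  φ
1  1  1  1        1           0            1                   1                   1        0            1         1
1  1  1  0        1           0            0                   1                   1        0            0         0
1  1  0  1        1           1            1                   1                   1        0            1         1
1  1  0  0        1           1            0                   0                   1        0            0         1
1  0  1  1        0           1            1                   1                   1        0            1         1
1  0  1  0        0           1            0                   0                   1        0            0         1
1  0  0  1        0           0            1                   1                   1        0            1         1
1  0  0  0        0           0            0                   1                   1        0            0         0
0  1  1  1        0           1            0                   0                   1        0            1         1
0  1  1  0        0           1            1                   1                   1        0            0         0
0  1  0  1        0           0            0                   1                   0        1            0         0
0  1  0  0        0           0            1                   1                   0        1            1         1
0  0  1  1        0           1            0                   0                   1        0            1         1
0  0  1  0        0           1            1                   1                   1        0            0         0
0  0  0  1        0           0            0                   1                   0        1            0         0
0  0  0  0        0           0            1                   1                   0        1            1         1
The formula is true on 10 of the 16 rows.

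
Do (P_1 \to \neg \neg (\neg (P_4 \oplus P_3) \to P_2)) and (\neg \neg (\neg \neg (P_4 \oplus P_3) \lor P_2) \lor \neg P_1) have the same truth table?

equivalent

P_1 | P_2 | P_3 | P_4 | φ | ψ
--- | --- | --- | --- | - | -
 1  |  1  |  1  |  1  | 1 | 1
 1  |  1  |  1  |  0  | 1 | 1
 1  |  1  |  0  |  1  | 1 | 1
 1  |  1  |  0  |  0  | 1 | 1
 1  |  0  |  1  |  1  | 0 | 0
 1  |  0  |  1  |  0  | 1 | 1
 1  |  0  |  0  |  1  | 1 | 1
 1  |  0  |  0  |  0  | 0 | 0
 0  |  1  |  1  |  1  | 1 | 1
 0  |  1  |  1  |  0  | 1 | 1
 0  |  1  |  0  |  1  | 1 | 1
 0  |  1  |  0  |  0  | 1 | 1
 0  |  0  |  1  |  1  | 1 | 1
 0  |  0  |  1  |  0  | 1 | 1
 0  |  0  |  0  |  1  | 1 | 1
 0  |  0  |  0  |  0  | 1 | 1
The columns for φ and ψ agree on every row, so they are logically equivalent.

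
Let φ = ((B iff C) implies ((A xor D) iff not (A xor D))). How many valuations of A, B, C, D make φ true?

8

A | B | C | D | (B iff C) | (A xor D) | not (A xor D) | φ
- | - | - | - | --------- | --------- | ------------- | -
T | T | T | T |     T     |     F     |       T       | F
T | T | T | F |     T     |     T     |       F       | F
T | T | F | T |     F     |     F     |       T       | T
T | T | F | F |     F     |     T     |       F       | T
T | F | T | T |     F     |     F     |       T       | T
T | F | T | F |     F     |     T     |       F       | T
T | F | F | T |     T     |     F     |       T       | F
T | F | F | F |     T     |     T     |       F       | F
F | T | T | T |     T     |     T     |       F       | F
F | T | T | F |     T     |     F     |       T       | F
F | T | F | T |     F     |     T     |       F       | T
F | T | F | F |     F     |     F     |       T       | T
F | F | T | T |     F     |     T     |       F       | T
F | F | T | F |     F     |     F     |       T       | T
F | F | F | T |     T     |     T     |       F       | F
F | F | F | F |     T     |     F     |       T       | F
The formula is true on 8 of the 16 rows.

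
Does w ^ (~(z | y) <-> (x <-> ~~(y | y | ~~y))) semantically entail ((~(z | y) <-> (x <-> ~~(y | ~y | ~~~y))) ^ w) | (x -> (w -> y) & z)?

x | y | z | w | φ | ψ
- | - | - | - | - | -
1 | 1 | 1 | 1 | 1 | 1
1 | 1 | 1 | 0 | 0 | 1
1 | 1 | 0 | 1 | 1 | 1
1 | 1 | 0 | 0 | 0 | 0
1 | 0 | 1 | 1 | 0 | 1
1 | 0 | 1 | 0 | 1 | 1
1 | 0 | 0 | 1 | 1 | 0
1 | 0 | 0 | 0 | 0 | 1
0 | 1 | 1 | 1 | 0 | 1
0 | 1 | 1 | 0 | 1 | 1
0 | 1 | 0 | 1 | 0 | 1
0 | 1 | 0 | 0 | 1 | 1
0 | 0 | 1 | 1 | 1 | 1
0 | 0 | 1 | 0 | 0 | 1
0 | 0 | 0 | 1 | 0 | 1
0 | 0 | 0 | 0 | 1 | 1
At x=1, y=0, z=0, w=1 we have φ true but ψ false, so φ does not entail ψ.

no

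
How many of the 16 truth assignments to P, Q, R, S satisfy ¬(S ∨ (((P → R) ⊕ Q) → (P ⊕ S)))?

  P   |   Q   |   R   |   S   | (P → R) | ((P → R) ⊕ Q) | (P ⊕ S) | (((P → R) ⊕ Q) → (P ⊕ S)) |   φ  
----- | ----- | ----- | ----- | ------- | ------------- | ------- | ------------------------- | -----
 True |  True |  True |  True |   True  |     False     |  False  |            True           | False
 True |  True |  True | False |   True  |     False     |   True  |            True           | False
 True |  True | False |  True |  False  |      True     |  False  |           False           | False
 True |  True | False | False |  False  |      True     |   True  |            True           | False
 True | False |  True |  True |   True  |      True     |  False  |           False           | False
 True | False |  True | False |   True  |      True     |   True  |            True           | False
 True | False | False |  True |  False  |     False     |  False  |            True           | False
 True | False | False | False |  False  |     False     |   True  |            True           | False
False |  True |  True |  True |   True  |     False     |   True  |            True           | False
False |  True |  True | False |   True  |     False     |  False  |            True           | False
False |  True | False |  True |   True  |     False     |   True  |            True           | False
False |  True | False | False |   True  |     False     |  False  |            True           | False
False | False |  True |  True |   True  |      True     |   True  |            True           | False
False | False |  True | False |   True  |      True     |  False  |           False           |  True
False | False | False |  True |   True  |      True     |   True  |            True           | False
False | False | False | False |   True  |      True     |  False  |           False           |  True
The formula is true on 2 of the 16 rows.

2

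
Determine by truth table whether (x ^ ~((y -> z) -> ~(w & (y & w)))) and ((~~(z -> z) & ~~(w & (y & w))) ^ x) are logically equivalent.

x  y  z  w  |  φ  ψ
1  1  1  1  |  0  0
1  1  1  0  |  1  1
1  1  0  1  |  1  0
1  1  0  0  |  1  1
1  0  1  1  |  1  1
1  0  1  0  |  1  1
1  0  0  1  |  1  1
1  0  0  0  |  1  1
0  1  1  1  |  1  1
0  1  1  0  |  0  0
0  1  0  1  |  0  1
0  1  0  0  |  0  0
0  0  1  1  |  0  0
0  0  1  0  |  0  0
0  0  0  1  |  0  0
0  0  0  0  |  0  0
The columns differ at x=1, y=1, z=0, w=1 (φ=1, ψ=0), so they are not equivalent.

not equivalent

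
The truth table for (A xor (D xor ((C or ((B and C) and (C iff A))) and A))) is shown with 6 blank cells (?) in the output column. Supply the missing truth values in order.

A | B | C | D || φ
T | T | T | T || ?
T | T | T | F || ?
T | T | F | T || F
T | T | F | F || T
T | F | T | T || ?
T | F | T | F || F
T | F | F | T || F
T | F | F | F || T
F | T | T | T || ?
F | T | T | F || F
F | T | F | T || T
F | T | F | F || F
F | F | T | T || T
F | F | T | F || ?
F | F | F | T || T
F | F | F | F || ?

Row A=T, B=T, C=T, D=T: (D xor ((C or ((B and C) and (C iff A))) and A)) = F, so the formula = T.
Row A=T, B=T, C=T, D=F: (D xor ((C or ((B and C) and (C iff A))) and A)) = T, so the formula = F.
Row A=T, B=F, C=T, D=T: (D xor ((C or ((B and C) and (C iff A))) and A)) = F, so the formula = T.
Row A=F, B=T, C=T, D=T: (D xor ((C or ((B and C) and (C iff A))) and A)) = T, so the formula = T.
Row A=F, B=F, C=T, D=F: (D xor ((C or ((B and C) and (C iff A))) and A)) = F, so the formula = F.
Row A=F, B=F, C=F, D=F: (D xor ((C or ((B and C) and (C iff A))) and A)) = F, so the formula = F.

T, F, T, T, F, F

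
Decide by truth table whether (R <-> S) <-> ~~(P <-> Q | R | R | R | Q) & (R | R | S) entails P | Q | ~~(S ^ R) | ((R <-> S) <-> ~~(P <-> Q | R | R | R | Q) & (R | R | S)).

yes

P  Q  R  S  |  φ  ψ
T  T  T  T  |  T  T
T  T  T  F  |  F  T
T  T  F  T  |  F  T
T  T  F  F  |  F  T
T  F  T  T  |  T  T
T  F  T  F  |  F  T
T  F  F  T  |  T  T
T  F  F  F  |  F  T
F  T  T  T  |  F  T
F  T  T  F  |  T  T
F  T  F  T  |  T  T
F  T  F  F  |  F  T
F  F  T  T  |  F  F
F  F  T  F  |  T  T
F  F  F  T  |  F  T
F  F  F  F  |  F  F
In every row where φ is true, ψ is also true, so φ ⊨ ψ.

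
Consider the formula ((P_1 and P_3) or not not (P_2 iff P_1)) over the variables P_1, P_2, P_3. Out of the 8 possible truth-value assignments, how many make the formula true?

5

P_1 | P_2 | P_3 || (P_1 and P_3) | (P_2 iff P_1) | not (P_2 iff P_1) | not not (P_2 iff P_1) | φ
 F  |  F  |  F  ||       F       |       T       |         F         |           T           | T
 F  |  F  |  T  ||       F       |       T       |         F         |           T           | T
 F  |  T  |  F  ||       F       |       F       |         T         |           F           | F
 F  |  T  |  T  ||       F       |       F       |         T         |           F           | F
 T  |  F  |  F  ||       F       |       F       |         T         |           F           | F
 T  |  F  |  T  ||       T       |       F       |         T         |           F           | T
 T  |  T  |  F  ||       F       |       T       |         F         |           T           | T
 T  |  T  |  T  ||       T       |       T       |         F         |           T           | T
The formula is true on 5 of the 8 rows.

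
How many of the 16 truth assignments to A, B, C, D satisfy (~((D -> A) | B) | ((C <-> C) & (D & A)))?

A  B  C  D     (D -> A)  ((D -> A) | B)  ~((D -> A) | B)  (C <-> C)  (D & A)  ((C <-> C) & (D & A))  φ
F  F  F  F        T            T                F             T         F               F            F
F  F  F  T        F            F                T             T         F               F            T
F  F  T  F        T            T                F             T         F               F            F
F  F  T  T        F            F                T             T         F               F            T
F  T  F  F        T            T                F             T         F               F            F
F  T  F  T        F            T                F             T         F               F            F
F  T  T  F        T            T                F             T         F               F            F
F  T  T  T        F            T                F             T         F               F            F
T  F  F  F        T            T                F             T         F               F            F
T  F  F  T        T            T                F             T         T               T            T
T  F  T  F        T            T                F             T         F               F            F
T  F  T  T        T            T                F             T         T               T            T
T  T  F  F        T            T                F             T         F               F            F
T  T  F  T        T            T                F             T         T               T            T
T  T  T  F        T            T                F             T         F               F            F
T  T  T  T        T            T                F             T         T               T            T
The formula is true on 6 of the 16 rows.

6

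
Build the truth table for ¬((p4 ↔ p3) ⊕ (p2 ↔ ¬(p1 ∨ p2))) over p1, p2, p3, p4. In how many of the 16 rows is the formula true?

8

p1 | p2 | p3 | p4 | (p4 ↔ p3) | (p1 ∨ p2) | ¬(p1 ∨ p2) | (p2 ↔ ¬(p1 ∨ p2)) | φ
-- | -- | -- | -- | --------- | --------- | ---------- | ----------------- | -
0  | 0  | 0  | 0  |     1     |     0     |     1      |         0         | 0
0  | 0  | 0  | 1  |     0     |     0     |     1      |         0         | 1
0  | 0  | 1  | 0  |     0     |     0     |     1      |         0         | 1
0  | 0  | 1  | 1  |     1     |     0     |     1      |         0         | 0
0  | 1  | 0  | 0  |     1     |     1     |     0      |         0         | 0
0  | 1  | 0  | 1  |     0     |     1     |     0      |         0         | 1
0  | 1  | 1  | 0  |     0     |     1     |     0      |         0         | 1
0  | 1  | 1  | 1  |     1     |     1     |     0      |         0         | 0
1  | 0  | 0  | 0  |     1     |     1     |     0      |         1         | 1
1  | 0  | 0  | 1  |     0     |     1     |     0      |         1         | 0
1  | 0  | 1  | 0  |     0     |     1     |     0      |         1         | 0
1  | 0  | 1  | 1  |     1     |     1     |     0      |         1         | 1
1  | 1  | 0  | 0  |     1     |     1     |     0      |         0         | 0
1  | 1  | 0  | 1  |     0     |     1     |     0      |         0         | 1
1  | 1  | 1  | 0  |     0     |     1     |     0      |         0         | 1
1  | 1  | 1  | 1  |     1     |     1     |     0      |         0         | 0
The formula is true on 8 of the 16 rows.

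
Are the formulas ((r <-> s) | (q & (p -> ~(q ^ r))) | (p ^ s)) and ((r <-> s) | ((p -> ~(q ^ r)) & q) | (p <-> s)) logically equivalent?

not equivalent

p | q | r | s || φ | ψ
F | F | F | F || T | T
F | F | F | T || T | F
F | F | T | F || F | T
F | F | T | T || T | T
F | T | F | F || T | T
F | T | F | T || T | T
F | T | T | F || T | T
F | T | T | T || T | T
T | F | F | F || T | T
T | F | F | T || F | T
T | F | T | F || T | F
T | F | T | T || T | T
T | T | F | F || T | T
T | T | F | T || F | T
T | T | T | F || T | T
T | T | T | T || T | T
The columns differ at p=F, q=F, r=F, s=T (φ=T, ψ=F), so they are not equivalent.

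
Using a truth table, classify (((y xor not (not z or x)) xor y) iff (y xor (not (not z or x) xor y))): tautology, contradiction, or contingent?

x | y | z || not z | (not z or x) | not (not z or x) | (y xor not (not z or x)) | (not (not z or x) xor y) | φ
T | T | T ||   F   |      T       |        F         |            T             |            T             | T
T | T | F ||   T   |      T       |        F         |            T             |            T             | T
T | F | T ||   F   |      T       |        F         |            F             |            F             | T
T | F | F ||   T   |      T       |        F         |            F             |            F             | T
F | T | T ||   F   |      F       |        T         |            F             |            F             | T
F | T | F ||   T   |      T       |        F         |            T             |            T             | T
F | F | T ||   F   |      F       |        T         |            T             |            T             | T
F | F | F ||   T   |      T       |        F         |            F             |            F             | T
Every row is T, so the formula is a tautology.

tautology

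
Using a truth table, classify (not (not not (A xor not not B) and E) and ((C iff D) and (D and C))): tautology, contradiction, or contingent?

contingent

A  B  C  D  E  |  φ
F  F  F  F  F  |  F
F  F  F  F  T  |  F
F  F  F  T  F  |  F
F  F  F  T  T  |  F
F  F  T  F  F  |  F
F  F  T  F  T  |  F
F  F  T  T  F  |  T
F  F  T  T  T  |  T
F  T  F  F  F  |  F
F  T  F  F  T  |  F
F  T  F  T  F  |  F
F  T  F  T  T  |  F
F  T  T  F  F  |  F
F  T  T  F  T  |  F
F  T  T  T  F  |  T
F  T  T  T  T  |  F
T  F  F  F  F  |  F
T  F  F  F  T  |  F
T  F  F  T  F  |  F
T  F  F  T  T  |  F
T  F  T  F  F  |  F
T  F  T  F  T  |  F
T  F  T  T  F  |  T
T  F  T  T  T  |  F
T  T  F  F  F  |  F
T  T  F  F  T  |  F
T  T  F  T  F  |  F
T  T  F  T  T  |  F
T  T  T  F  F  |  F
T  T  T  F  T  |  F
T  T  T  T  F  |  T
T  T  T  T  T  |  T
6 of 32 rows are T, so the formula is contingent.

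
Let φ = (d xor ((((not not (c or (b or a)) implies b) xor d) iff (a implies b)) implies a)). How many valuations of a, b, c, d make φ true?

6

  a      b      c      d    |  (b or a)  (c or (b or a))  not (c or (b or a))  not not (c or (b or a))  (a implies b)    φ  
False  False  False  False  |   False         False               True                  False                True      False
False  False  False   True  |   False         False               True                  False                True      False
False  False   True  False  |   False          True              False                   True                True       True
False  False   True   True  |   False          True              False                   True                True       True
False   True  False  False  |    True          True              False                   True                True      False
False   True  False   True  |    True          True              False                   True                True      False
False   True   True  False  |    True          True              False                   True                True      False
False   True   True   True  |    True          True              False                   True                True      False
 True  False  False  False  |    True          True              False                   True               False       True
 True  False  False   True  |    True          True              False                   True               False      False
 True  False   True  False  |    True          True              False                   True               False       True
 True  False   True   True  |    True          True              False                   True               False      False
 True   True  False  False  |    True          True              False                   True                True       True
 True   True  False   True  |    True          True              False                   True                True      False
 True   True   True  False  |    True          True              False                   True                True       True
 True   True   True   True  |    True          True              False                   True                True      False
The formula is true on 6 of the 16 rows.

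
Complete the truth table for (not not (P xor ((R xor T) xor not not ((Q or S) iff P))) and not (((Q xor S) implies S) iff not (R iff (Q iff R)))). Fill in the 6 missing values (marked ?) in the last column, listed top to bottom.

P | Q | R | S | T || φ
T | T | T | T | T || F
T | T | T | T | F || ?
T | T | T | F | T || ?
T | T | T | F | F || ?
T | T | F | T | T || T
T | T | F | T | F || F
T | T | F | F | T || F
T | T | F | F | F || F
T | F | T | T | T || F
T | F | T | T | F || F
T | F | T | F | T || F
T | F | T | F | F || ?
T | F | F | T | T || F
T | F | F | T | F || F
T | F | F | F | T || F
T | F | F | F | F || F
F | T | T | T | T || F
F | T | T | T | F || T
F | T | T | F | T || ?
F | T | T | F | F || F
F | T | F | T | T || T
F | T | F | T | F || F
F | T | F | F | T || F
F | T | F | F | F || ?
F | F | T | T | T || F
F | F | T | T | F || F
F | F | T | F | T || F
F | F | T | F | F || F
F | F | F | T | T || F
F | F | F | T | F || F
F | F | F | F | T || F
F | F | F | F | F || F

T, F, F, F, F, F

Row P=T, Q=T, R=T, S=T, T=F: not not (P xor ((R xor T) xor not not ((Q or S) iff P))) = T, not (((Q xor S) implies S) iff not (R iff (Q iff R))) = T, so the formula = T.
Row P=T, Q=T, R=T, S=F, T=T: not not (P xor ((R xor T) xor not not ((Q or S) iff P))) = F, not (((Q xor S) implies S) iff not (R iff (Q iff R))) = F, so the formula = F.
Row P=T, Q=T, R=T, S=F, T=F: not not (P xor ((R xor T) xor not not ((Q or S) iff P))) = T, not (((Q xor S) implies S) iff not (R iff (Q iff R))) = F, so the formula = F.
Row P=T, Q=F, R=T, S=F, T=F: not not (P xor ((R xor T) xor not not ((Q or S) iff P))) = F, not (((Q xor S) implies S) iff not (R iff (Q iff R))) = F, so the formula = F.
Row P=F, Q=T, R=T, S=F, T=T: not not (P xor ((R xor T) xor not not ((Q or S) iff P))) = F, not (((Q xor S) implies S) iff not (R iff (Q iff R))) = F, so the formula = F.
Row P=F, Q=T, R=F, S=F, T=F: not not (P xor ((R xor T) xor not not ((Q or S) iff P))) = F, not (((Q xor S) implies S) iff not (R iff (Q iff R))) = F, so the formula = F.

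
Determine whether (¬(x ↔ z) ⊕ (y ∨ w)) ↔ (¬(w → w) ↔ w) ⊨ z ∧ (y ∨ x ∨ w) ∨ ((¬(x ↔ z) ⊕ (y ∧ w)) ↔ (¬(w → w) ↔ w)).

no

  x   |   y   |   z   |   w   ||   φ   |   ψ  
 True |  True |  True |  True || False |  True
 True |  True |  True | False ||  True |  True
 True |  True | False |  True ||  True |  True
 True |  True | False | False || False |  True
 True | False |  True |  True || False |  True
 True | False |  True | False || False |  True
 True | False | False |  True ||  True | False
 True | False | False | False ||  True |  True
False |  True |  True |  True ||  True |  True
False |  True |  True | False || False |  True
False |  True | False |  True || False | False
False |  True | False | False ||  True | False
False | False |  True |  True ||  True |  True
False | False |  True | False ||  True |  True
False | False | False |  True || False |  True
False | False | False | False || False | False
At x=True, y=False, z=False, w=True we have φ true but ψ false, so φ does not entail ψ.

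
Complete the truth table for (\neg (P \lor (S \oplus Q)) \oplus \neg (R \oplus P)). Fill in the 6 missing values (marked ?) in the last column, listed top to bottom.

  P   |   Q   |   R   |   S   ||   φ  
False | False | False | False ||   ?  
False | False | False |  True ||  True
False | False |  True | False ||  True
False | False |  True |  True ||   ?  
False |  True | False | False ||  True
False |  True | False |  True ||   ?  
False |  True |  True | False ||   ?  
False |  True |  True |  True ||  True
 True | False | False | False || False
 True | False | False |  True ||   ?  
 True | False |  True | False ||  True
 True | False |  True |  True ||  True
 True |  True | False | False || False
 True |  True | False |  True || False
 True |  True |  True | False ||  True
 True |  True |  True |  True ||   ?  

False, False, False, False, False, True

Row P=False, Q=False, R=False, S=False: \neg (P \lor (S \oplus Q)) = True, \neg (R \oplus P) = True, so the formula = False.
Row P=False, Q=False, R=True, S=True: \neg (P \lor (S \oplus Q)) = False, \neg (R \oplus P) = False, so the formula = False.
Row P=False, Q=True, R=False, S=True: \neg (P \lor (S \oplus Q)) = True, \neg (R \oplus P) = True, so the formula = False.
Row P=False, Q=True, R=True, S=False: \neg (P \lor (S \oplus Q)) = False, \neg (R \oplus P) = False, so the formula = False.
Row P=True, Q=False, R=False, S=True: \neg (P \lor (S \oplus Q)) = False, \neg (R \oplus P) = False, so the formula = False.
Row P=True, Q=True, R=True, S=True: \neg (P \lor (S \oplus Q)) = False, \neg (R \oplus P) = True, so the formula = True.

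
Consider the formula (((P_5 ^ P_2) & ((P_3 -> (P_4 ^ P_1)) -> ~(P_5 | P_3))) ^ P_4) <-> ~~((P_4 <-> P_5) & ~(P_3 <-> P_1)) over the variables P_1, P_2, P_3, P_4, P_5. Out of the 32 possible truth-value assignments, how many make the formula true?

P_1 | P_2 | P_3 | P_4 | P_5 || φ
 1  |  1  |  1  |  1  |  1  || 0
 1  |  1  |  1  |  1  |  0  || 1
 1  |  1  |  1  |  0  |  1  || 1
 1  |  1  |  1  |  0  |  0  || 1
 1  |  1  |  0  |  1  |  1  || 1
 1  |  1  |  0  |  1  |  0  || 1
 1  |  1  |  0  |  0  |  1  || 1
 1  |  1  |  0  |  0  |  0  || 1
 1  |  0  |  1  |  1  |  1  || 1
 1  |  0  |  1  |  1  |  0  || 0
 1  |  0  |  1  |  0  |  1  || 1
 1  |  0  |  1  |  0  |  0  || 1
 1  |  0  |  0  |  1  |  1  || 1
 1  |  0  |  0  |  1  |  0  || 0
 1  |  0  |  0  |  0  |  1  || 1
 1  |  0  |  0  |  0  |  0  || 0
 0  |  1  |  1  |  1  |  1  || 1
 0  |  1  |  1  |  1  |  0  || 0
 0  |  1  |  1  |  0  |  1  || 1
 0  |  1  |  1  |  0  |  0  || 1
 0  |  1  |  0  |  1  |  1  || 0
 0  |  1  |  0  |  1  |  0  || 1
 0  |  1  |  0  |  0  |  1  || 1
 0  |  1  |  0  |  0  |  0  || 0
 0  |  0  |  1  |  1  |  1  || 1
 0  |  0  |  1  |  1  |  0  || 0
 0  |  0  |  1  |  0  |  1  || 0
 0  |  0  |  1  |  0  |  0  || 0
 0  |  0  |  0  |  1  |  1  || 0
 0  |  0  |  0  |  1  |  0  || 0
 0  |  0  |  0  |  0  |  1  || 1
 0  |  0  |  0  |  0  |  0  || 1
The formula is true on 20 of the 32 rows.

20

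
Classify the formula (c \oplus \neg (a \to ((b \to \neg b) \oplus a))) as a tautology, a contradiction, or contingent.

a | b | c | \neg b | (b \to \neg b) | ((b \to \neg b) \oplus a) | φ
- | - | - | ------ | -------------- | ------------------------- | -
T | T | T |   F    |       F        |             T             | T
T | T | F |   F    |       F        |             T             | F
T | F | T |   T    |       T        |             F             | F
T | F | F |   T    |       T        |             F             | T
F | T | T |   F    |       F        |             F             | T
F | T | F |   F    |       F        |             F             | F
F | F | T |   T    |       T        |             T             | T
F | F | F |   T    |       T        |             T             | F
4 of 8 rows are T, so the formula is contingent.

contingent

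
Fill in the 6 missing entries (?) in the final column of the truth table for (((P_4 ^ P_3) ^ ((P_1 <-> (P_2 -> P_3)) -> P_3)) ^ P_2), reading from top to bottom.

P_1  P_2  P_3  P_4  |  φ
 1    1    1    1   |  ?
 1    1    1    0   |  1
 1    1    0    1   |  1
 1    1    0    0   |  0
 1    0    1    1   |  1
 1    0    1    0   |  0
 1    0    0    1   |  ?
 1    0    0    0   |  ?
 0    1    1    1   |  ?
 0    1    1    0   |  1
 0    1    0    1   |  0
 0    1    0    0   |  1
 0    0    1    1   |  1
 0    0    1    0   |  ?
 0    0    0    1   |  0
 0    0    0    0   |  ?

0, 1, 0, 0, 0, 1

Row P_1=1, P_2=1, P_3=1, P_4=1: ((P_4 ^ P_3) ^ ((P_1 <-> (P_2 -> P_3)) -> P_3)) = 1, so the formula = 0.
Row P_1=1, P_2=0, P_3=0, P_4=1: ((P_4 ^ P_3) ^ ((P_1 <-> (P_2 -> P_3)) -> P_3)) = 1, so the formula = 1.
Row P_1=1, P_2=0, P_3=0, P_4=0: ((P_4 ^ P_3) ^ ((P_1 <-> (P_2 -> P_3)) -> P_3)) = 0, so the formula = 0.
Row P_1=0, P_2=1, P_3=1, P_4=1: ((P_4 ^ P_3) ^ ((P_1 <-> (P_2 -> P_3)) -> P_3)) = 1, so the formula = 0.
Row P_1=0, P_2=0, P_3=1, P_4=0: ((P_4 ^ P_3) ^ ((P_1 <-> (P_2 -> P_3)) -> P_3)) = 0, so the formula = 0.
Row P_1=0, P_2=0, P_3=0, P_4=0: ((P_4 ^ P_3) ^ ((P_1 <-> (P_2 -> P_3)) -> P_3)) = 1, so the formula = 1.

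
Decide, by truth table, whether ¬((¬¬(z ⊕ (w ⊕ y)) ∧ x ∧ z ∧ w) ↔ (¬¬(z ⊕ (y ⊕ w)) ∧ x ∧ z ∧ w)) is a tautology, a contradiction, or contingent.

x  y  z  w  |  (w ⊕ y)  (z ⊕ (w ⊕ y))  ¬(z ⊕ (w ⊕ y))  ¬¬(z ⊕ (w ⊕ y))  (y ⊕ w)  (z ⊕ (y ⊕ w))  ¬(z ⊕ (y ⊕ w))  ¬¬(z ⊕ (y ⊕ w))  φ
1  1  1  1  |     0           1              0                1            0           1              0                1         0
1  1  1  0  |     1           0              1                0            1           0              1                0         0
1  1  0  1  |     0           0              1                0            0           0              1                0         0
1  1  0  0  |     1           1              0                1            1           1              0                1         0
1  0  1  1  |     1           0              1                0            1           0              1                0         0
1  0  1  0  |     0           1              0                1            0           1              0                1         0
1  0  0  1  |     1           1              0                1            1           1              0                1         0
1  0  0  0  |     0           0              1                0            0           0              1                0         0
0  1  1  1  |     0           1              0                1            0           1              0                1         0
0  1  1  0  |     1           0              1                0            1           0              1                0         0
0  1  0  1  |     0           0              1                0            0           0              1                0         0
0  1  0  0  |     1           1              0                1            1           1              0                1         0
0  0  1  1  |     1           0              1                0            1           0              1                0         0
0  0  1  0  |     0           1              0                1            0           1              0                1         0
0  0  0  1  |     1           1              0                1            1           1              0                1         0
0  0  0  0  |     0           0              1                0            0           0              1                0         0
Every row is 0, so the formula is a contradiction.

contradiction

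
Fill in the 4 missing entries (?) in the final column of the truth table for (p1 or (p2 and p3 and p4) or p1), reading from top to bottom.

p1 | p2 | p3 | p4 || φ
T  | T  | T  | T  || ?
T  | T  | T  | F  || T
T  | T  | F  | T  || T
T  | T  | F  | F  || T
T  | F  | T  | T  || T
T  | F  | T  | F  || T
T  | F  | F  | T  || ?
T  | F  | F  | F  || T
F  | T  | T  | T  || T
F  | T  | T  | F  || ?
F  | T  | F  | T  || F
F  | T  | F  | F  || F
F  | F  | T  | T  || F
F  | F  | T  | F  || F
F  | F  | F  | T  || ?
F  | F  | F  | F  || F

T, T, F, F

Row p1=T, p2=T, p3=T, p4=T: (p2 and p3 and p4) = T, so the formula = T.
Row p1=T, p2=F, p3=F, p4=T: (p2 and p3 and p4) = F, so the formula = T.
Row p1=F, p2=T, p3=T, p4=F: (p2 and p3 and p4) = F, so the formula = F.
Row p1=F, p2=F, p3=F, p4=T: (p2 and p3 and p4) = F, so the formula = F.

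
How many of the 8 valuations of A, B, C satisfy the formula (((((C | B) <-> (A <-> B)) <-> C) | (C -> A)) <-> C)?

3

A  B  C     (C | B)  (A <-> B)  ((C | B) <-> (A <-> B))  (C -> A)  φ
F  F  F        F         T                 F                T      F
F  F  T        T         T                 T                F      T
F  T  F        T         F                 F                T      F
F  T  T        T         F                 F                F      F
T  F  F        F         F                 T                T      F
T  F  T        T         F                 F                T      T
T  T  F        T         T                 T                T      F
T  T  T        T         T                 T                T      T
The formula is true on 3 of the 8 rows.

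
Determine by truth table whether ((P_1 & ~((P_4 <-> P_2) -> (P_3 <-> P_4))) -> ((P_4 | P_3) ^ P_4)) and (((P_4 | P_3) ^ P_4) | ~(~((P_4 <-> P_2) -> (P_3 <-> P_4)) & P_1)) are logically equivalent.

equivalent

P_1 | P_2 | P_3 | P_4 || φ | ψ
 1  |  1  |  1  |  1  || 1 | 1
 1  |  1  |  1  |  0  || 1 | 1
 1  |  1  |  0  |  1  || 0 | 0
 1  |  1  |  0  |  0  || 1 | 1
 1  |  0  |  1  |  1  || 1 | 1
 1  |  0  |  1  |  0  || 1 | 1
 1  |  0  |  0  |  1  || 1 | 1
 1  |  0  |  0  |  0  || 1 | 1
 0  |  1  |  1  |  1  || 1 | 1
 0  |  1  |  1  |  0  || 1 | 1
 0  |  1  |  0  |  1  || 1 | 1
 0  |  1  |  0  |  0  || 1 | 1
 0  |  0  |  1  |  1  || 1 | 1
 0  |  0  |  1  |  0  || 1 | 1
 0  |  0  |  0  |  1  || 1 | 1
 0  |  0  |  0  |  0  || 1 | 1
The columns for φ and ψ agree on every row, so they are logically equivalent.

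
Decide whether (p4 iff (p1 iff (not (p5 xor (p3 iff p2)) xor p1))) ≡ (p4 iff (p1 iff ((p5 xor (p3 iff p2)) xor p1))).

not equivalent

  p1  |   p2  |   p3  |   p4  |   p5  ||   φ   |   ψ  
 True |  True |  True |  True |  True || False |  True
 True |  True |  True |  True | False ||  True | False
 True |  True |  True | False |  True ||  True | False
 True |  True |  True | False | False || False |  True
 True |  True | False |  True |  True ||  True | False
 True |  True | False |  True | False || False |  True
 True |  True | False | False |  True || False |  True
 True |  True | False | False | False ||  True | False
 True | False |  True |  True |  True ||  True | False
 True | False |  True |  True | False || False |  True
 True | False |  True | False |  True || False |  True
 True | False |  True | False | False ||  True | False
 True | False | False |  True |  True || False |  True
 True | False | False |  True | False ||  True | False
 True | False | False | False |  True ||  True | False
 True | False | False | False | False || False |  True
False |  True |  True |  True |  True || False |  True
False |  True |  True |  True | False ||  True | False
False |  True |  True | False |  True ||  True | False
False |  True |  True | False | False || False |  True
False |  True | False |  True |  True ||  True | False
False |  True | False |  True | False || False |  True
False |  True | False | False |  True || False |  True
False |  True | False | False | False ||  True | False
False | False |  True |  True |  True ||  True | False
False | False |  True |  True | False || False |  True
False | False |  True | False |  True || False |  True
False | False |  True | False | False ||  True | False
False | False | False |  True |  True || False |  True
False | False | False |  True | False ||  True | False
False | False | False | False |  True ||  True | False
False | False | False | False | False || False |  True
The columns differ at p1=True, p2=True, p3=True, p4=True, p5=True (φ=False, ψ=True), so they are not equivalent.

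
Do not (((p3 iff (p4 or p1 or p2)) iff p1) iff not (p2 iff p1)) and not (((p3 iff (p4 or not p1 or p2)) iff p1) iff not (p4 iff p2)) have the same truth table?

p1  p2  p3  p4  |  φ  ψ
1   1   1   1   |  1  1
1   1   1   0   |  1  0
1   1   0   1   |  0  0
1   1   0   0   |  0  1
1   0   1   1   |  0  0
1   0   1   0   |  0  0
1   0   0   1   |  1  1
1   0   0   0   |  1  1
0   1   1   1   |  1  0
0   1   1   0   |  1  1
0   1   0   1   |  0  1
0   1   0   0   |  0  0
0   0   1   1   |  0  1
0   0   1   0   |  1  0
0   0   0   1   |  1  0
0   0   0   0   |  0  1
The columns differ at p1=1, p2=1, p3=1, p4=0 (φ=1, ψ=0), so they are not equivalent.

not equivalent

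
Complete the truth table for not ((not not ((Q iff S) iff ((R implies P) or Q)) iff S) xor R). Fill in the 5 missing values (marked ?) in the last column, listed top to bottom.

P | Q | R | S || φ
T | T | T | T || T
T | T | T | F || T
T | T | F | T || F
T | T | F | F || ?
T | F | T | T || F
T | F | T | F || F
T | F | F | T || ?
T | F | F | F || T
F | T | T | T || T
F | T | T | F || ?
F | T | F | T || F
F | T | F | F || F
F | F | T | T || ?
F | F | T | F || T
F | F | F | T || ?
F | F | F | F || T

Row P=T, Q=T, R=F, S=F: (not not ((Q iff S) iff ((R implies P) or Q)) iff S) = T, ((not not ((Q iff S) iff ((R implies P) or Q)) iff S) xor R) = T, so the formula = F.
Row P=T, Q=F, R=F, S=T: (not not ((Q iff S) iff ((R implies P) or Q)) iff S) = F, ((not not ((Q iff S) iff ((R implies P) or Q)) iff S) xor R) = F, so the formula = T.
Row P=F, Q=T, R=T, S=F: (not not ((Q iff S) iff ((R implies P) or Q)) iff S) = T, ((not not ((Q iff S) iff ((R implies P) or Q)) iff S) xor R) = F, so the formula = T.
Row P=F, Q=F, R=T, S=T: (not not ((Q iff S) iff ((R implies P) or Q)) iff S) = T, ((not not ((Q iff S) iff ((R implies P) or Q)) iff S) xor R) = F, so the formula = T.
Row P=F, Q=F, R=F, S=T: (not not ((Q iff S) iff ((R implies P) or Q)) iff S) = F, ((not not ((Q iff S) iff ((R implies P) or Q)) iff S) xor R) = F, so the formula = T.

F, T, T, T, T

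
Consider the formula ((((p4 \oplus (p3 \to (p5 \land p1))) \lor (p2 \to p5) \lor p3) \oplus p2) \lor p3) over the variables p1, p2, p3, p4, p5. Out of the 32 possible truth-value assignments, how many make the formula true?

p1  p2  p3  p4  p5  |  φ
1   1   1   1   1   |  1
1   1   1   1   0   |  1
1   1   1   0   1   |  1
1   1   1   0   0   |  1
1   1   0   1   1   |  0
1   1   0   1   0   |  1
1   1   0   0   1   |  0
1   1   0   0   0   |  0
1   0   1   1   1   |  1
1   0   1   1   0   |  1
1   0   1   0   1   |  1
1   0   1   0   0   |  1
1   0   0   1   1   |  1
1   0   0   1   0   |  1
1   0   0   0   1   |  1
1   0   0   0   0   |  1
0   1   1   1   1   |  1
0   1   1   1   0   |  1
0   1   1   0   1   |  1
0   1   1   0   0   |  1
0   1   0   1   1   |  0
0   1   0   1   0   |  1
0   1   0   0   1   |  0
0   1   0   0   0   |  0
0   0   1   1   1   |  1
0   0   1   1   0   |  1
0   0   1   0   1   |  1
0   0   1   0   0   |  1
0   0   0   1   1   |  1
0   0   0   1   0   |  1
0   0   0   0   1   |  1
0   0   0   0   0   |  1
The formula is true on 26 of the 32 rows.

26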